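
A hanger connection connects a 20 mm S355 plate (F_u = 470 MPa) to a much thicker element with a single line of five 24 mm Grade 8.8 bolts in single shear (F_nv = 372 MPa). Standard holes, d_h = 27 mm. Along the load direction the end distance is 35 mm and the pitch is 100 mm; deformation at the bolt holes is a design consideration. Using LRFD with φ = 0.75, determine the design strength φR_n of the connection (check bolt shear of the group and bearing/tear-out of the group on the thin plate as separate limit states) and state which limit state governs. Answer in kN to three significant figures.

Bolt shear: A_b = π·24²/4 = 452.4 mm²; R_n = 372 × 452.4 × 5 × 1 / 1000 = 841.4 kN → 0.75 × 841.4 = 631 kN.
Bearing (1.2 l_c t F_u ≤ 2.4 d t F_u): upper limit = 2.4·24·20·470 / 1000 = 541.4 kN.
  Edge l_c = 35 − 27/2 = 21.5 → r_n = 242.5 kN; interior l_c = 100 − 27 = 73 → r_n = 541.4 kN.
  R_n,bearing = 1·242.5 + 4·541.4 = 2408 kN → 0.75 × 2408 = 1810 kN.
Bolt shear governs: 631 kN.

631 kN (bolt shear governs)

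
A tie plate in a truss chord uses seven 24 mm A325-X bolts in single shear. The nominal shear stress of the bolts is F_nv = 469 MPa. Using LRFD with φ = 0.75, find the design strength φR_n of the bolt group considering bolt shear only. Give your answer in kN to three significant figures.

A_b = π × 24² / 4 = 452.4 mm².
R_n = F_nv · A_b · n · n_s = 469 × 452.4 × 7 × 1 / 1000 = 1485 kN.
Design strength φR_n = 0.75 × 1485 = 1110 kN.

1110 kN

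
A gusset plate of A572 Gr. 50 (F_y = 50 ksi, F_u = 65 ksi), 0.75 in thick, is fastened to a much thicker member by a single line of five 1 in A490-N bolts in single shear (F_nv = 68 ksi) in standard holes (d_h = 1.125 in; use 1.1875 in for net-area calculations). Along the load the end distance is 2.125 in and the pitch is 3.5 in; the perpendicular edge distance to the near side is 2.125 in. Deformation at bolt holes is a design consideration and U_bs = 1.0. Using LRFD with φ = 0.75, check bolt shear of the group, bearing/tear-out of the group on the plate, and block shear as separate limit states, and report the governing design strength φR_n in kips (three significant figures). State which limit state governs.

200 kips (bolt shear governs)

Bolt shear: A_b = π·1²/4 = 0.7854 in²; R_n = 68 × 0.7854 × 5 × 1 = 267 kips → 0.75 × 267 = 200 kips.
Bearing: edge l_c = 1.562, r_n = 91.41 kips; interior l_c = 2.375, r_n = 117 kips; R_n = 91.41 + 4·117 = 559.4 kips → 420 kips.
Block shear: A_gv = 12.09, A_nv = 8.086, A_nt = 1.148 in²; R_n = min(0.6F_uA_nv, 0.6F_yA_gv) + U_bs·F_u·A_nt = 390 kips → 292 kips.
Bolt shear governs: 200 kips.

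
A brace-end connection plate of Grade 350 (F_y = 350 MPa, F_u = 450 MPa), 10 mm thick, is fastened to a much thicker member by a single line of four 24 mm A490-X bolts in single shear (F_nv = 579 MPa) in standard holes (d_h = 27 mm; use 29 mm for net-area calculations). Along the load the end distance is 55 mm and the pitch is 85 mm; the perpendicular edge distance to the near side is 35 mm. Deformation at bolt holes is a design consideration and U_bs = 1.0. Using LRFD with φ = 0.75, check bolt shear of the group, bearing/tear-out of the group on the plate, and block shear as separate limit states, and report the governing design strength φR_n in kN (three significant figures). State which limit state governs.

Bolt shear: A_b = π·24²/4 = 452.4 mm²; R_n = 579 × 452.4 × 4 × 1 / 1000 = 1048 kN → 0.75 × 1048 = 786 kN.
Bearing: edge l_c = 41.5, r_n = 224.1 kN; interior l_c = 58, r_n = 259.2 kN; R_n = 224.1 + 3·259.2 = 1002 kN → 751 kN.
Block shear: A_gv = 3100, A_nv = 2085, A_nt = 205 mm²; R_n = min(0.6F_uA_nv, 0.6F_yA_gv) + U_bs·F_u·A_nt = 655.2 kN → 491 kN.
Block shear governs: 491 kN.

491 kN (block shear governs)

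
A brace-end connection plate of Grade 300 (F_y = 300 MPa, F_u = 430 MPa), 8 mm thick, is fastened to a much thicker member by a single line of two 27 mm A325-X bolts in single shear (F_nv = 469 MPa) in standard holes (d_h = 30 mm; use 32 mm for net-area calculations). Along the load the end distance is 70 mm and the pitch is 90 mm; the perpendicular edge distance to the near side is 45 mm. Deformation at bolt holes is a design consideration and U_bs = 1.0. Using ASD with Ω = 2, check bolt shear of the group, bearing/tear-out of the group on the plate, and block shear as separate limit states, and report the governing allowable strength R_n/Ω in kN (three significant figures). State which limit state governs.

165 kN (block shear governs)

Bolt shear: A_b = π·27²/4 = 572.6 mm²; R_n = 469 × 572.6 × 2 × 1 / 1000 = 537.1 kN → 537.1 / 2 = 269 kN.
Bearing: edge l_c = 55, r_n = 222.9 kN; interior l_c = 60, r_n = 222.9 kN; R_n = 222.9 + 1·222.9 = 445.8 kN → 223 kN.
Block shear: A_gv = 1280, A_nv = 896, A_nt = 232 mm²; R_n = min(0.6F_uA_nv, 0.6F_yA_gv) + U_bs·F_u·A_nt = 330.2 kN → 165 kN.
Block shear governs: 165 kN.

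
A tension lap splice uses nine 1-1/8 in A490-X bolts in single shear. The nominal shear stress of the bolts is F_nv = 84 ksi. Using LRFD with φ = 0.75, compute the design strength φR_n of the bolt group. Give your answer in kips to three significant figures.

A_b = π × 1.125² / 4 = 0.994 in².
R_n = F_nv · A_b · n · n_s = 84 × 0.994 × 9 × 1 = 751.5 kips.
Design strength φR_n = 0.75 × 751.5 = 564 kips.

564 kips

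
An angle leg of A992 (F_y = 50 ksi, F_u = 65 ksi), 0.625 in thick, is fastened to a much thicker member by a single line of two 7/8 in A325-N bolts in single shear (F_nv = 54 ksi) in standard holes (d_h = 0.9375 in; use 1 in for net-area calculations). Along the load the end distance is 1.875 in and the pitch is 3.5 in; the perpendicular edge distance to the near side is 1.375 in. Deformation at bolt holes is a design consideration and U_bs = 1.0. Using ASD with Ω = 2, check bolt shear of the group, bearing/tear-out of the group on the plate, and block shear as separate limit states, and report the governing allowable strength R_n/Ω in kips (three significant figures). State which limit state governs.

32.5 kips (bolt shear governs)

Bolt shear: A_b = π·0.875²/4 = 0.6013 in²; R_n = 54 × 0.6013 × 2 × 1 = 64.94 kips → 64.94 / 2 = 32.5 kips.
Bearing: edge l_c = 1.406, r_n = 68.55 kips; interior l_c = 2.562, r_n = 85.31 kips; R_n = 68.55 + 1·85.31 = 153.9 kips → 76.9 kips.
Block shear: A_gv = 3.359, A_nv = 2.422, A_nt = 0.5469 in²; R_n = min(0.6F_uA_nv, 0.6F_yA_gv) + U_bs·F_u·A_nt = 130 kips → 65 kips.
Bolt shear governs: 32.5 kips.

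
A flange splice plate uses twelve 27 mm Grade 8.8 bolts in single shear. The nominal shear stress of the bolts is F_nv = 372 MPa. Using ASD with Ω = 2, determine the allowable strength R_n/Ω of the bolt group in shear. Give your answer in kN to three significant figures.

1280 kN

A_b = π × 27² / 4 = 572.6 mm².
R_n = F_nv · A_b · n · n_s = 372 × 572.6 × 12 × 1 / 1000 = 2556 kN.
Allowable strength R_n/Ω = 2556 / 2 = 1280 kN.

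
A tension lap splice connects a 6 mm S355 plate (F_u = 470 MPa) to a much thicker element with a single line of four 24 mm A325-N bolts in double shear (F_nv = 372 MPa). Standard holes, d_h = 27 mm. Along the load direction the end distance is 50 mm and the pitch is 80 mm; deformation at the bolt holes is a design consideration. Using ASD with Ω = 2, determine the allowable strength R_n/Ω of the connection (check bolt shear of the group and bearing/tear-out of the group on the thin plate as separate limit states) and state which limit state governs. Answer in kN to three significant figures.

305 kN (bearing governs)

Bolt shear: A_b = π·24²/4 = 452.4 mm²; R_n = 372 × 452.4 × 4 × 2 / 1000 = 1346 kN → 1346 / 2 = 673 kN.
Bearing (1.2 l_c t F_u ≤ 2.4 d t F_u): upper limit = 2.4·24·6·470 / 1000 = 162.4 kN.
  Edge l_c = 50 − 27/2 = 36.5 → r_n = 123.5 kN; interior l_c = 80 − 27 = 53 → r_n = 162.4 kN.
  R_n,bearing = 1·123.5 + 3·162.4 = 610.8 kN → 610.8 / 2 = 305 kN.
Bearing governs: 305 kN.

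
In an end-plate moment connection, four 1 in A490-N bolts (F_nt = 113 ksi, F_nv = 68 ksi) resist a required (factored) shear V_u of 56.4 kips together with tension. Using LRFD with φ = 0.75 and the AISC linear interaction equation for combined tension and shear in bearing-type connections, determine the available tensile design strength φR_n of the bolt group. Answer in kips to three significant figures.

A_b = π·1²/4 = 0.7854 in²; f_rv = 56.4 / (4 × 0.7854) = 17.95 ksi.
F'_nt = 1.3 F_nt − (F_nt / φF_nv) f_rv = 1.3·113 − (113/(0.75·68))·17.95 = 107.1 ksi, capped at F_nt → F'_nt = 107.1 ksi.
R_n = F'_nt · A_b · n = 107.1 × 0.7854 × 4 = 336.5 kips.
Design strength φR_n = 0.75 × 336.5 = 252 kips.

252 kips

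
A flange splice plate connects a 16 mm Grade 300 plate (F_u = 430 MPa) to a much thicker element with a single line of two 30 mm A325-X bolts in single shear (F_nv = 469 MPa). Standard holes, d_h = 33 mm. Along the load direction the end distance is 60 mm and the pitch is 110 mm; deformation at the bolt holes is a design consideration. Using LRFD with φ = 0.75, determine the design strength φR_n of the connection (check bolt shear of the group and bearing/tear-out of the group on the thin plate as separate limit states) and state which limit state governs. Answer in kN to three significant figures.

497 kN (bolt shear governs)

Bolt shear: A_b = π·30²/4 = 706.9 mm²; R_n = 469 × 706.9 × 2 × 1 / 1000 = 663 kN → 0.75 × 663 = 497 kN.
Bearing (1.2 l_c t F_u ≤ 2.4 d t F_u): upper limit = 2.4·30·16·430 / 1000 = 495.4 kN.
  Edge l_c = 60 − 33/2 = 43.5 → r_n = 359.1 kN; interior l_c = 110 − 33 = 77 → r_n = 495.4 kN.
  R_n,bearing = 1·359.1 + 1·495.4 = 854.5 kN → 0.75 × 854.5 = 641 kN.
Bolt shear governs: 497 kN.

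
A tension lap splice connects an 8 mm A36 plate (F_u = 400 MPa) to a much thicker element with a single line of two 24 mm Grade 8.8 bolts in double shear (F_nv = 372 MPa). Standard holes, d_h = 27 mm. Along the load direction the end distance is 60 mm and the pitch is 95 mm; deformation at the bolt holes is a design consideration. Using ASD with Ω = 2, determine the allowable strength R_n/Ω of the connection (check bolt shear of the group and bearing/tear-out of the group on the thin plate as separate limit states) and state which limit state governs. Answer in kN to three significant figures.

181 kN (bearing governs)

Bolt shear: A_b = π·24²/4 = 452.4 mm²; R_n = 372 × 452.4 × 2 × 2 / 1000 = 673.2 kN → 673.2 / 2 = 337 kN.
Bearing (1.2 l_c t F_u ≤ 2.4 d t F_u): upper limit = 2.4·24·8·400 / 1000 = 184.3 kN.
  Edge l_c = 60 − 27/2 = 46.5 → r_n = 178.6 kN; interior l_c = 95 − 27 = 68 → r_n = 184.3 kN.
  R_n,bearing = 1·178.6 + 1·184.3 = 362.9 kN → 362.9 / 2 = 181 kN.
Bearing governs: 181 kN.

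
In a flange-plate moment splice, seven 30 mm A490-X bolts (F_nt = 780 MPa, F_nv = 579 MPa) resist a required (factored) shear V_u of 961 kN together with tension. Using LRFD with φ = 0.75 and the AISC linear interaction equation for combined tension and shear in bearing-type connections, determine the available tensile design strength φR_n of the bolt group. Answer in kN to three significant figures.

A_b = π·30²/4 = 706.9 mm²; f_rv = 961 × 1000 / (7 × 706.9) = 194.2 MPa.
F'_nt = 1.3 F_nt − (F_nt / φF_nv) f_rv = 1.3·780 − (780/(0.75·579))·194.2 = 665.1 MPa, capped at F_nt → F'_nt = 665.1 MPa.
R_n = F'_nt · A_b · n = 665.1 × 706.9 × 7 / 1000 = 3291 kN.
Design strength φR_n = 0.75 × 3291 = 2470 kN.

2470 kN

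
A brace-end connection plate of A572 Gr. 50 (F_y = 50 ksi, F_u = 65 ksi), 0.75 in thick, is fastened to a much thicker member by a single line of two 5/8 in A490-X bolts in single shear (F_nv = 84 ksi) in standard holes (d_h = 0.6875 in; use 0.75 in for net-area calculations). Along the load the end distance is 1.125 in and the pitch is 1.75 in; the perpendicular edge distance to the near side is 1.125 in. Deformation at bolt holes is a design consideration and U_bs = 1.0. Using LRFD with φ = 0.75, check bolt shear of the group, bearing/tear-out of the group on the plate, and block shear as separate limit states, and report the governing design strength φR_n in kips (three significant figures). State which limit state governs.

38.7 kips (bolt shear governs)

Bolt shear: A_b = π·0.625²/4 = 0.3068 in²; R_n = 84 × 0.3068 × 2 × 1 = 51.54 kips → 0.75 × 51.54 = 38.7 kips.
Bearing: edge l_c = 0.7812, r_n = 45.7 kips; interior l_c = 1.062, r_n = 62.16 kips; R_n = 45.7 + 1·62.16 = 107.9 kips → 80.9 kips.
Block shear: A_gv = 2.156, A_nv = 1.312, A_nt = 0.5625 in²; R_n = min(0.6F_uA_nv, 0.6F_yA_gv) + U_bs·F_u·A_nt = 87.75 kips → 65.8 kips.
Bolt shear governs: 38.7 kips.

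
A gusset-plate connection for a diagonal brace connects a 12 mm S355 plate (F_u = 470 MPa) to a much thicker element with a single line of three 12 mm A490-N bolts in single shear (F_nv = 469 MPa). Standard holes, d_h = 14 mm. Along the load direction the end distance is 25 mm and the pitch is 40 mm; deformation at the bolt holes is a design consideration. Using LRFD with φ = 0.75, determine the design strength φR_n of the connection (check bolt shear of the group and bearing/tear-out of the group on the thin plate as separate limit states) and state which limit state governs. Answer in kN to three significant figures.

119 kN (bolt shear governs)

Bolt shear: A_b = π·12²/4 = 113.1 mm²; R_n = 469 × 113.1 × 3 × 1 / 1000 = 159.1 kN → 0.75 × 159.1 = 119 kN.
Bearing (1.2 l_c t F_u ≤ 2.4 d t F_u): upper limit = 2.4·12·12·470 / 1000 = 162.4 kN.
  Edge l_c = 25 − 14/2 = 18 → r_n = 121.8 kN; interior l_c = 40 − 14 = 26 → r_n = 162.4 kN.
  R_n,bearing = 1·121.8 + 2·162.4 = 446.7 kN → 0.75 × 446.7 = 335 kN.
Bolt shear governs: 119 kN.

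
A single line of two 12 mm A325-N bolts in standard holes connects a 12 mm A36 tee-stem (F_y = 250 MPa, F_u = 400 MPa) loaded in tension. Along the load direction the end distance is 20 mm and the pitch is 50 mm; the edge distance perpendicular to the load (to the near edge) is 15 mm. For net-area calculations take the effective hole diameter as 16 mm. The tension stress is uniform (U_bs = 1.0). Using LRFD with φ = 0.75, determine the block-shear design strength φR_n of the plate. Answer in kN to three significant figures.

Shear plane L_v = 20 + 1·50 = 70 mm; A_gv = 70 × 12 = 840 mm².
A_nv = (70 − 1.5·16) × 12 = 552 mm².
A_nt = (15 − 0.5·16) × 12 = 84 mm².
0.6 F_u A_nv = 132.5 kN; 0.6 F_y A_gv = 126 kN → shear yielding governs the shear term.
R_n = 126 + 1.0 × 400 × 84 / 1000 = 159.6 kN.
Design strength φR_n = 0.75 × 159.6 = 120 kN.

120 kN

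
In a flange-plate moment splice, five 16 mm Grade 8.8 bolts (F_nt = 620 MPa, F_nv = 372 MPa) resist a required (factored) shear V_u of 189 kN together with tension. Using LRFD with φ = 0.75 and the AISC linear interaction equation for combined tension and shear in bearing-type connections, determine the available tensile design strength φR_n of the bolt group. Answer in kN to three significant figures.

A_b = π·16²/4 = 201.1 mm²; f_rv = 189 × 1000 / (5 × 201.1) = 188 MPa.
F'_nt = 1.3 F_nt − (F_nt / φF_nv) f_rv = 1.3·620 − (620/(0.75·372))·188 = 388.2 MPa, capped at F_nt → F'_nt = 388.2 MPa.
R_n = F'_nt · A_b · n = 388.2 × 201.1 × 5 / 1000 = 390.3 kN.
Design strength φR_n = 0.75 × 390.3 = 293 kN.

293 kN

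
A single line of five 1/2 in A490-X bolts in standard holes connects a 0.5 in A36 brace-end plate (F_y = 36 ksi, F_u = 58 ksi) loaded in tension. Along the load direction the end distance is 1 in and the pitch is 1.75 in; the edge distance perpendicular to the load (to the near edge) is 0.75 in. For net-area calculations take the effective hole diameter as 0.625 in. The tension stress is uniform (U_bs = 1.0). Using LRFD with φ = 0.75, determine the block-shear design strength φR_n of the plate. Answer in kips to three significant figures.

Shear plane L_v = 1 + 4·1.75 = 8 in; A_gv = 8 × 0.5 = 4 in².
A_nv = (8 − 4.5·0.625) × 0.5 = 2.594 in².
A_nt = (0.75 − 0.5·0.625) × 0.5 = 0.2188 in².
0.6 F_u A_nv = 90.26 kips; 0.6 F_y A_gv = 86.4 kips → shear yielding governs the shear term.
R_n = 86.4 + 1.0 × 58 × 0.2188 = 99.09 kips.
Design strength φR_n = 0.75 × 99.09 = 74.3 kips.

74.3 kips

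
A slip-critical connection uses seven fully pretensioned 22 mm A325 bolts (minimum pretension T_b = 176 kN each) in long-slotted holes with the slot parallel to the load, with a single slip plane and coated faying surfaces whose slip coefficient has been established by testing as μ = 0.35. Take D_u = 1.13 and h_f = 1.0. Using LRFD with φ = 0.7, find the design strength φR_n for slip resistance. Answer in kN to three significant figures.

R_n = μ · D_u · h_f · T_b · n_s · n_b = 0.35 × 1.13 × 1.0 × 176 × 1 × 7 = 487.3 kN.
Design strength φR_n = 0.7 × 487.3 = 341 kN.

341 kN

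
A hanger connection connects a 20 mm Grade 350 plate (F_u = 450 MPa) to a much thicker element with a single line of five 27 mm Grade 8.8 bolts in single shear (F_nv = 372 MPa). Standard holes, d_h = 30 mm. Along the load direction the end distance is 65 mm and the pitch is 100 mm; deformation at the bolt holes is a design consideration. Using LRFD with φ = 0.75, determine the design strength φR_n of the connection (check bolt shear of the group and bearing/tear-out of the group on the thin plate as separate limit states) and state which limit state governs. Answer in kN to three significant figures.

Bolt shear: A_b = π·27²/4 = 572.6 mm²; R_n = 372 × 572.6 × 5 × 1 / 1000 = 1065 kN → 0.75 × 1065 = 799 kN.
Bearing (1.2 l_c t F_u ≤ 2.4 d t F_u): upper limit = 2.4·27·20·450 / 1000 = 583.2 kN.
  Edge l_c = 65 − 30/2 = 50 → r_n = 540 kN; interior l_c = 100 − 30 = 70 → r_n = 583.2 kN.
  R_n,bearing = 1·540 + 4·583.2 = 2873 kN → 0.75 × 2873 = 2150 kN.
Bolt shear governs: 799 kN.

799 kN (bolt shear governs)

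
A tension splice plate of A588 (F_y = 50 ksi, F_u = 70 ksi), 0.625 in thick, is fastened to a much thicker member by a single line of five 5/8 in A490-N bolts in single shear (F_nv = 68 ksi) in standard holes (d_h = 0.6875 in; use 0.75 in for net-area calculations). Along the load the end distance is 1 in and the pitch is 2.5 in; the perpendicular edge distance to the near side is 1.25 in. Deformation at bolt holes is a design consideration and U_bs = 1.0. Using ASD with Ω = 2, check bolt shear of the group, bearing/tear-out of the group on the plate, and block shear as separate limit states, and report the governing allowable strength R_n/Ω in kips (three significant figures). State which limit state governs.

Bolt shear: A_b = π·0.625²/4 = 0.3068 in²; R_n = 68 × 0.3068 × 5 × 1 = 104.3 kips → 104.3 / 2 = 52.2 kips.
Bearing: edge l_c = 0.6562, r_n = 34.45 kips; interior l_c = 1.812, r_n = 65.62 kips; R_n = 34.45 + 4·65.62 = 297 kips → 148 kips.
Block shear: A_gv = 6.875, A_nv = 4.766, A_nt = 0.5469 in²; R_n = min(0.6F_uA_nv, 0.6F_yA_gv) + U_bs·F_u·A_nt = 238.4 kips → 119 kips.
Bolt shear governs: 52.2 kips.

52.2 kips (bolt shear governs)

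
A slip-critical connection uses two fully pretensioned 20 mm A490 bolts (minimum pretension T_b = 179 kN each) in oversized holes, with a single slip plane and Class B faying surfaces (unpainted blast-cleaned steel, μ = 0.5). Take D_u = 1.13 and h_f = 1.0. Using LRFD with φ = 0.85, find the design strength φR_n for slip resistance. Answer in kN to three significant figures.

172 kN

R_n = μ · D_u · h_f · T_b · n_s · n_b = 0.5 × 1.13 × 1.0 × 179 × 1 × 2 = 202.3 kN.
Design strength φR_n = 0.85 × 202.3 = 172 kN.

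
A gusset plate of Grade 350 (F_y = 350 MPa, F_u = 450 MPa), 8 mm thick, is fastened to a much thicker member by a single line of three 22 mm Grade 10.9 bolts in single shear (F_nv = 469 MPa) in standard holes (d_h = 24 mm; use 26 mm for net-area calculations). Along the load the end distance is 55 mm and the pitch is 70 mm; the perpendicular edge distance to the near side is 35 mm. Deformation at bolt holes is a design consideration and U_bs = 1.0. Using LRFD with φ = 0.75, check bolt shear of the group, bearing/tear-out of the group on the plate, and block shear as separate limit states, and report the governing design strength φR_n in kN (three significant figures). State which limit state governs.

Bolt shear: A_b = π·22²/4 = 380.1 mm²; R_n = 469 × 380.1 × 3 × 1 / 1000 = 534.8 kN → 0.75 × 534.8 = 401 kN.
Bearing: edge l_c = 43, r_n = 185.8 kN; interior l_c = 46, r_n = 190.1 kN; R_n = 185.8 + 2·190.1 = 565.9 kN → 424 kN.
Block shear: A_gv = 1560, A_nv = 1040, A_nt = 176 mm²; R_n = min(0.6F_uA_nv, 0.6F_yA_gv) + U_bs·F_u·A_nt = 360 kN → 270 kN.
Block shear governs: 270 kN.

270 kN (block shear governs)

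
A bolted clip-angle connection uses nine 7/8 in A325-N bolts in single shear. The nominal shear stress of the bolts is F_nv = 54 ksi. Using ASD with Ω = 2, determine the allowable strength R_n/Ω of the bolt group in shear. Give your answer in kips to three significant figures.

A_b = π × 0.875² / 4 = 0.6013 in².
R_n = F_nv · A_b · n · n_s = 54 × 0.6013 × 9 × 1 = 292.2 kips.
Allowable strength R_n/Ω = 292.2 / 2 = 146 kips.

146 kips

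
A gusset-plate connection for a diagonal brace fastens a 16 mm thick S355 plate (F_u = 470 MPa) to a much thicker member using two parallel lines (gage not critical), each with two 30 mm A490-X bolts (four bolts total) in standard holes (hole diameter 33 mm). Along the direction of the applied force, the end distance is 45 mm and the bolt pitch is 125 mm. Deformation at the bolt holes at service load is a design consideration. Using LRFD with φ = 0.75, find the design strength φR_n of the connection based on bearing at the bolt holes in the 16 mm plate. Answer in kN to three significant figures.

1200 kN

Per bolt r_n = 1.2 l_c t F_u ≤ 2.4 d t F_u; upper limit = 2.4 × 30 × 16 × 470 / 1000 = 541.4 kN.
Edge bolt: l_c = 45 − 33/2 = 28.5 mm → 1.2 × 28.5 × 16 × 470 / 1000 = 257.2 → r_n = 257.2 kN.
Interior bolts: l_c = 125 − 33 = 92 mm → 1.2 × 92 × 16 × 470 / 1000 = 830.2 → r_n = 541.4 kN.
R_n = 2 × 257.2 + 2 × 541.4 = 1597 kN.
Design strength φR_n = 0.75 × 1597 = 1200 kN.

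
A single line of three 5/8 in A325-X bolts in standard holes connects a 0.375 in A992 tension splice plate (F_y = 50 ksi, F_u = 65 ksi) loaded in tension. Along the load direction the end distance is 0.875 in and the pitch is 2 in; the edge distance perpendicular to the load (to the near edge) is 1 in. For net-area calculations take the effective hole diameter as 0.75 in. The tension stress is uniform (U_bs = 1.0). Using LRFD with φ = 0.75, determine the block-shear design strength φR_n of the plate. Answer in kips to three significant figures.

44.3 kips

Shear plane L_v = 0.875 + 2·2 = 4.875 in; A_gv = 4.875 × 0.375 = 1.828 in².
A_nv = (4.875 − 2.5·0.75) × 0.375 = 1.125 in².
A_nt = (1 − 0.5·0.75) × 0.375 = 0.2344 in².
0.6 F_u A_nv = 43.88 kips; 0.6 F_y A_gv = 54.84 kips → shear rupture governs the shear term.
R_n = 43.88 + 1.0 × 65 × 0.2344 = 59.11 kips.
Design strength φR_n = 0.75 × 59.11 = 44.3 kips.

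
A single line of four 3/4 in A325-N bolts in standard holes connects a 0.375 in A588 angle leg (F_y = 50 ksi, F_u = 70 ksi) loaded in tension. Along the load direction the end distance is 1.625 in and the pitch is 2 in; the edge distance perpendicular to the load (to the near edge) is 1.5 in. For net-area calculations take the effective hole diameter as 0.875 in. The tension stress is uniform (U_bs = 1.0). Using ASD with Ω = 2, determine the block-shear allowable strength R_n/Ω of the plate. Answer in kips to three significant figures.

49.9 kips

Shear plane L_v = 1.625 + 3·2 = 7.625 in; A_gv = 7.625 × 0.375 = 2.859 in².
A_nv = (7.625 − 3.5·0.875) × 0.375 = 1.711 in².
A_nt = (1.5 − 0.5·0.875) × 0.375 = 0.3984 in².
0.6 F_u A_nv = 71.86 kips; 0.6 F_y A_gv = 85.78 kips → shear rupture governs the shear term.
R_n = 71.86 + 1.0 × 70 × 0.3984 = 99.75 kips.
Allowable strength R_n/Ω = 99.75 / 2 = 49.9 kips.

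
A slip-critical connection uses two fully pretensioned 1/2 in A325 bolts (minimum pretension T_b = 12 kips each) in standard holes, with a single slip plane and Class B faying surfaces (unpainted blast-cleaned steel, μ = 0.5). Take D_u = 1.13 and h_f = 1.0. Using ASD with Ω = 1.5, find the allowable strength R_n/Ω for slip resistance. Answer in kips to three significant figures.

R_n = μ · D_u · h_f · T_b · n_s · n_b = 0.5 × 1.13 × 1.0 × 12 × 1 × 2 = 13.56 kips.
Allowable strength R_n/Ω = 13.56 / 1.5 = 9.04 kips.

9.04 kips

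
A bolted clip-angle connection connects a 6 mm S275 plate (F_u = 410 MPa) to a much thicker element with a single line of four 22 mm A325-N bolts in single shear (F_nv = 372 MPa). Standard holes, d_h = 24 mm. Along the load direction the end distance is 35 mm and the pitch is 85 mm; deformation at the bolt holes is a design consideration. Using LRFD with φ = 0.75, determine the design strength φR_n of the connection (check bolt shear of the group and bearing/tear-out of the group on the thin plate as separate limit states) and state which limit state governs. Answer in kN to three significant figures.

343 kN (bearing governs)

Bolt shear: A_b = π·22²/4 = 380.1 mm²; R_n = 372 × 380.1 × 4 × 1 / 1000 = 565.6 kN → 0.75 × 565.6 = 424 kN.
Bearing (1.2 l_c t F_u ≤ 2.4 d t F_u): upper limit = 2.4·22·6·410 / 1000 = 129.9 kN.
  Edge l_c = 35 − 24/2 = 23 → r_n = 67.9 kN; interior l_c = 85 − 24 = 61 → r_n = 129.9 kN.
  R_n,bearing = 1·67.9 + 3·129.9 = 457.6 kN → 0.75 × 457.6 = 343 kN.
Bearing governs: 343 kN.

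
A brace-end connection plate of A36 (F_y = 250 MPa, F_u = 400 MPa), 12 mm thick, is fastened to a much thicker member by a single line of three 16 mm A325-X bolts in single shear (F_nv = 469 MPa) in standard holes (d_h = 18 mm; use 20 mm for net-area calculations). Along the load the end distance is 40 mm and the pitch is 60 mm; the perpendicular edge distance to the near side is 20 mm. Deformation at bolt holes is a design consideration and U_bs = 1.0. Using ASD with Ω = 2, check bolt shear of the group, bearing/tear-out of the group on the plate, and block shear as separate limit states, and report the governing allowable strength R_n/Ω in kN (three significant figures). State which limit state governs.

Bolt shear: A_b = π·16²/4 = 201.1 mm²; R_n = 469 × 201.1 × 3 × 1 / 1000 = 282.9 kN → 282.9 / 2 = 141 kN.
Bearing: edge l_c = 31, r_n = 178.6 kN; interior l_c = 42, r_n = 184.3 kN; R_n = 178.6 + 2·184.3 = 547.2 kN → 274 kN.
Block shear: A_gv = 1920, A_nv = 1320, A_nt = 120 mm²; R_n = min(0.6F_uA_nv, 0.6F_yA_gv) + U_bs·F_u·A_nt = 336 kN → 168 kN.
Bolt shear governs: 141 kN.

141 kN (bolt shear governs)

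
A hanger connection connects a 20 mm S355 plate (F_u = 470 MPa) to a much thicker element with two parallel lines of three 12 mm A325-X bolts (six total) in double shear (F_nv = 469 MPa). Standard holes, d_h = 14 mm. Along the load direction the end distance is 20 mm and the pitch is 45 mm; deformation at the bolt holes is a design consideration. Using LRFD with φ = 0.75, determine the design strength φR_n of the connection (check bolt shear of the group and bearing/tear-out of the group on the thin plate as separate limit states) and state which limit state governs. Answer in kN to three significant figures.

Bolt shear: A_b = π·12²/4 = 113.1 mm²; R_n = 469 × 113.1 × 6 × 2 / 1000 = 636.5 kN → 0.75 × 636.5 = 477 kN.
Bearing (1.2 l_c t F_u ≤ 2.4 d t F_u): upper limit = 2.4·12·20·470 / 1000 = 270.7 kN.
  Edge l_c = 20 − 14/2 = 13 → r_n = 146.6 kN; interior l_c = 45 − 14 = 31 → r_n = 270.7 kN.
  R_n,bearing = 2·146.6 + 4·270.7 = 1376 kN → 0.75 × 1376 = 1030 kN.
Bolt shear governs: 477 kN.

477 kN (bolt shear governs)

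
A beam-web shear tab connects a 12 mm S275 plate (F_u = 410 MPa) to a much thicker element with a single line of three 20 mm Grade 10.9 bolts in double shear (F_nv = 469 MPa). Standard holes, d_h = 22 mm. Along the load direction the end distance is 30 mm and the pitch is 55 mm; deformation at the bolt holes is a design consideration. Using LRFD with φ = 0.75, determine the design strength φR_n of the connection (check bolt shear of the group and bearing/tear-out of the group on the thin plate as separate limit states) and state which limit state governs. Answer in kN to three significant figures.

376 kN (bearing governs)

Bolt shear: A_b = π·20²/4 = 314.2 mm²; R_n = 469 × 314.2 × 3 × 2 / 1000 = 884 kN → 0.75 × 884 = 663 kN.
Bearing (1.2 l_c t F_u ≤ 2.4 d t F_u): upper limit = 2.4·20·12·410 / 1000 = 236.2 kN.
  Edge l_c = 30 − 22/2 = 19 → r_n = 112.2 kN; interior l_c = 55 − 22 = 33 → r_n = 194.8 kN.
  R_n,bearing = 1·112.2 + 2·194.8 = 501.8 kN → 0.75 × 501.8 = 376 kN.
Bearing governs: 376 kN.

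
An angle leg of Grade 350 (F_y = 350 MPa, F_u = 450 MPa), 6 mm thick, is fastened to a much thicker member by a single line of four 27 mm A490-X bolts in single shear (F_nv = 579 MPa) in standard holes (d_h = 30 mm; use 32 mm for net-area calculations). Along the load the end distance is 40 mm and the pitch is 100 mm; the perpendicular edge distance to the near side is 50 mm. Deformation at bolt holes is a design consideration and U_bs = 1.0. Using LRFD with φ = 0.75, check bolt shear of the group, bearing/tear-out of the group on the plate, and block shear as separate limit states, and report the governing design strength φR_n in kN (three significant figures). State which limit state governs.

346 kN (block shear governs)

Bolt shear: A_b = π·27²/4 = 572.6 mm²; R_n = 579 × 572.6 × 4 × 1 / 1000 = 1326 kN → 0.75 × 1326 = 995 kN.
Bearing: edge l_c = 25, r_n = 81 kN; interior l_c = 70, r_n = 175 kN; R_n = 81 + 3·175 = 605.9 kN → 454 kN.
Block shear: A_gv = 2040, A_nv = 1368, A_nt = 204 mm²; R_n = min(0.6F_uA_nv, 0.6F_yA_gv) + U_bs·F_u·A_nt = 461.2 kN → 346 kN.
Block shear governs: 346 kN.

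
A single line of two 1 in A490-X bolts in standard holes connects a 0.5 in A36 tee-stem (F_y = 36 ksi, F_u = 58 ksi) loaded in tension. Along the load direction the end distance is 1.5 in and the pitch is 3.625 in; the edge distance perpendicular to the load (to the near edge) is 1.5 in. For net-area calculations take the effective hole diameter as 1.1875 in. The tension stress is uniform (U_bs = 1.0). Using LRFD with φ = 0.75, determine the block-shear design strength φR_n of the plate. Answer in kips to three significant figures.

61.2 kips

Shear plane L_v = 1.5 + 1·3.625 = 5.125 in; A_gv = 5.125 × 0.5 = 2.562 in².
A_nv = (5.125 − 1.5·1.1875) × 0.5 = 1.672 in².
A_nt = (1.5 − 0.5·1.1875) × 0.5 = 0.4531 in².
0.6 F_u A_nv = 58.18 kips; 0.6 F_y A_gv = 55.35 kips → shear yielding governs the shear term.
R_n = 55.35 + 1.0 × 58 × 0.4531 = 81.63 kips.
Design strength φR_n = 0.75 × 81.63 = 61.2 kips.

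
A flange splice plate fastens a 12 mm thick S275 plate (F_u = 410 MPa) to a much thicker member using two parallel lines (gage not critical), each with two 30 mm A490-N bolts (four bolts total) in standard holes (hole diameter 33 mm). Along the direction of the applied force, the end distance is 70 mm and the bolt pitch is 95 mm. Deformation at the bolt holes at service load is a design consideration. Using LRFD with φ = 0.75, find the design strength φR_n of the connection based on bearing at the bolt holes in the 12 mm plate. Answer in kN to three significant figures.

Per bolt r_n = 1.2 l_c t F_u ≤ 2.4 d t F_u; upper limit = 2.4 × 30 × 12 × 410 / 1000 = 354.2 kN.
Edge bolt: l_c = 70 − 33/2 = 53.5 mm → 1.2 × 53.5 × 12 × 410 / 1000 = 315.9 → r_n = 315.9 kN.
Interior bolts: l_c = 95 − 33 = 62 mm → 1.2 × 62 × 12 × 410 / 1000 = 366 → r_n = 354.2 kN.
R_n = 2 × 315.9 + 2 × 354.2 = 1340 kN.
Design strength φR_n = 0.75 × 1340 = 1010 kN.

1010 kN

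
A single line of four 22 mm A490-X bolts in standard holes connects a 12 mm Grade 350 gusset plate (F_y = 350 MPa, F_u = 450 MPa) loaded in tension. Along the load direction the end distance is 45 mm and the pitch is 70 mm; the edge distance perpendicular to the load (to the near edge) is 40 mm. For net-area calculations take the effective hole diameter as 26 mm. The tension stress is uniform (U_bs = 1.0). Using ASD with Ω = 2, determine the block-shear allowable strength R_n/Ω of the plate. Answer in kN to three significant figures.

339 kN

Shear plane L_v = 45 + 3·70 = 255 mm; A_gv = 255 × 12 = 3060 mm².
A_nv = (255 − 3.5·26) × 12 = 1968 mm².
A_nt = (40 − 0.5·26) × 12 = 324 mm².
0.6 F_u A_nv = 531.4 kN; 0.6 F_y A_gv = 642.6 kN → shear rupture governs the shear term.
R_n = 531.4 + 1.0 × 450 × 324 / 1000 = 677.2 kN.
Allowable strength R_n/Ω = 677.2 / 2 = 339 kN.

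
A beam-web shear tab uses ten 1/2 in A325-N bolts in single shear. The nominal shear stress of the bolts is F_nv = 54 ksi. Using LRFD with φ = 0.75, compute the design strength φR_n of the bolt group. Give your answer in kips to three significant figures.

79.5 kips

A_b = π × 0.5² / 4 = 0.1963 in².
R_n = F_nv · A_b · n · n_s = 54 × 0.1963 × 10 × 1 = 106 kips.
Design strength φR_n = 0.75 × 106 = 79.5 kips.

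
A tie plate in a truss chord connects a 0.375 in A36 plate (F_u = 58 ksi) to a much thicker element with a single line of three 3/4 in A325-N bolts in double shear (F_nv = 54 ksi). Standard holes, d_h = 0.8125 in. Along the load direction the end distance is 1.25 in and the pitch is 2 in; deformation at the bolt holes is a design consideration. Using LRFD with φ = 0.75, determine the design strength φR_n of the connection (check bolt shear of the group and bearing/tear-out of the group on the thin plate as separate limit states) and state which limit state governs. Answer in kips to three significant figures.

Bolt shear: A_b = π·0.75²/4 = 0.4418 in²; R_n = 54 × 0.4418 × 3 × 2 = 143.1 kips → 0.75 × 143.1 = 107 kips.
Bearing (1.2 l_c t F_u ≤ 2.4 d t F_u): upper limit = 2.4·0.75·0.375·58 = 39.15 kips.
  Edge l_c = 1.25 − 0.8125/2 = 0.8438 → r_n = 22.02 kips; interior l_c = 2 − 0.8125 = 1.188 → r_n = 30.99 kips.
  R_n,bearing = 1·22.02 + 2·30.99 = 84.01 kips → 0.75 × 84.01 = 63 kips.
Bearing governs: 63 kips.

63 kips (bearing governs)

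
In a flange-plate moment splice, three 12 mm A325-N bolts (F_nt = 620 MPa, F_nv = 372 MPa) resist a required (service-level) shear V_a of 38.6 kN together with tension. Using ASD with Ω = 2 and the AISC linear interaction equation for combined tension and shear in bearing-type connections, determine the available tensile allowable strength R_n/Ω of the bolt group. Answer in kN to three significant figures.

72.4 kN

A_b = π·12²/4 = 113.1 mm²; f_rv = 38.6 × 1000 / (3 × 113.1) = 113.8 MPa.
F'_nt = 1.3 F_nt − (Ω F_nt / F_nv) f_rv = 1.3·620 − (2·620/372)·113.8 = 426.8 MPa, capped at F_nt → F'_nt = 426.8 MPa.
R_n = F'_nt · A_b · n = 426.8 × 113.1 × 3 / 1000 = 144.8 kN.
Allowable strength R_n/Ω = 144.8 / 2 = 72.4 kN.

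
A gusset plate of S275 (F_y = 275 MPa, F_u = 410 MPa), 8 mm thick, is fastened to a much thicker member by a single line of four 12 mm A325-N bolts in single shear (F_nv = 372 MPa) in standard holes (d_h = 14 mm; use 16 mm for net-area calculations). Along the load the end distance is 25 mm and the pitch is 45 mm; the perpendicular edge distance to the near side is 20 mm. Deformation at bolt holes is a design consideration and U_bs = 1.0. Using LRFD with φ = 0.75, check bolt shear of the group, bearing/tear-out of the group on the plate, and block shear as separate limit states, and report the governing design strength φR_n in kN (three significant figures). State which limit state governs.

Bolt shear: A_b = π·12²/4 = 113.1 mm²; R_n = 372 × 113.1 × 4 × 1 / 1000 = 168.3 kN → 0.75 × 168.3 = 126 kN.
Bearing: edge l_c = 18, r_n = 70.85 kN; interior l_c = 31, r_n = 94.46 kN; R_n = 70.85 + 3·94.46 = 354.2 kN → 266 kN.
Block shear: A_gv = 1280, A_nv = 832, A_nt = 96 mm²; R_n = min(0.6F_uA_nv, 0.6F_yA_gv) + U_bs·F_u·A_nt = 244 kN → 183 kN.
Bolt shear governs: 126 kN.

126 kN (bolt shear governs)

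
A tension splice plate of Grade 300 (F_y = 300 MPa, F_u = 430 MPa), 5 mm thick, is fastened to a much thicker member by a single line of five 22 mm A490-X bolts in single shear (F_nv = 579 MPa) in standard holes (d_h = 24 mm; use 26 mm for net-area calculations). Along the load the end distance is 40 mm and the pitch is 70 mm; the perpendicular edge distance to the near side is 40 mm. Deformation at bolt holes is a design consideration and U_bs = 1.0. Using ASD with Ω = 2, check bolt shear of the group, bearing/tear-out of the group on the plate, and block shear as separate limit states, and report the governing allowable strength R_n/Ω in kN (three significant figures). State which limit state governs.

160 kN (block shear governs)

Bolt shear: A_b = π·22²/4 = 380.1 mm²; R_n = 579 × 380.1 × 5 × 1 / 1000 = 1100 kN → 1100 / 2 = 550 kN.
Bearing: edge l_c = 28, r_n = 72.24 kN; interior l_c = 46, r_n = 113.5 kN; R_n = 72.24 + 4·113.5 = 526.3 kN → 263 kN.
Block shear: A_gv = 1600, A_nv = 1015, A_nt = 135 mm²; R_n = min(0.6F_uA_nv, 0.6F_yA_gv) + U_bs·F_u·A_nt = 319.9 kN → 160 kN.
Block shear governs: 160 kN.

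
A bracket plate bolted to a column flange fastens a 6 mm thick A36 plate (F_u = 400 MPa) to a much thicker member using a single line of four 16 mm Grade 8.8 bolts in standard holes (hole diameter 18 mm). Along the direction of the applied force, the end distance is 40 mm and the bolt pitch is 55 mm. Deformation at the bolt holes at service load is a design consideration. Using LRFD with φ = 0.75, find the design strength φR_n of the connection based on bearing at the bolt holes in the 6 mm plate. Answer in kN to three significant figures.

Per bolt r_n = 1.2 l_c t F_u ≤ 2.4 d t F_u; upper limit = 2.4 × 16 × 6 × 400 / 1000 = 92.16 kN.
Edge bolt: l_c = 40 − 18/2 = 31 mm → 1.2 × 31 × 6 × 400 / 1000 = 89.28 → r_n = 89.28 kN.
Interior bolts: l_c = 55 − 18 = 37 mm → 1.2 × 37 × 6 × 400 / 1000 = 106.6 → r_n = 92.16 kN.
R_n = 1 × 89.28 + 3 × 92.16 = 365.8 kN.
Design strength φR_n = 0.75 × 365.8 = 274 kN.

274 kN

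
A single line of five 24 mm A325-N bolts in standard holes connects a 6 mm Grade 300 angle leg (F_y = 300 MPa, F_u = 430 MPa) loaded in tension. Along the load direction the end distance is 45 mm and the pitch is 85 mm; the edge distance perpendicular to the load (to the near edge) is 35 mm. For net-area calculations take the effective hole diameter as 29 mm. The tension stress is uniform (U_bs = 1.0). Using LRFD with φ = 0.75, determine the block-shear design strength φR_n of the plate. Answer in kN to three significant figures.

335 kN

Shear plane L_v = 45 + 4·85 = 385 mm; A_gv = 385 × 6 = 2310 mm².
A_nv = (385 − 4.5·29) × 6 = 1527 mm².
A_nt = (35 − 0.5·29) × 6 = 123 mm².
0.6 F_u A_nv = 394 kN; 0.6 F_y A_gv = 415.8 kN → shear rupture governs the shear term.
R_n = 394 + 1.0 × 430 × 123 / 1000 = 446.9 kN.
Design strength φR_n = 0.75 × 446.9 = 335 kN.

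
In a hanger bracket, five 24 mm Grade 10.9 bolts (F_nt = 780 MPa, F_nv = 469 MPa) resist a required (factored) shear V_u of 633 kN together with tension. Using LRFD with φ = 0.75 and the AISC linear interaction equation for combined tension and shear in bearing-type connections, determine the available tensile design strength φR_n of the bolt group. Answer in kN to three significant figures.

667 kN

A_b = π·24²/4 = 452.4 mm²; f_rv = 633 × 1000 / (5 × 452.4) = 279.8 MPa.
F'_nt = 1.3 F_nt − (F_nt / φF_nv) f_rv = 1.3·780 − (780/(0.75·469))·279.8 = 393.4 MPa, capped at F_nt → F'_nt = 393.4 MPa.
R_n = F'_nt · A_b · n = 393.4 × 452.4 × 5 / 1000 = 889.9 kN.
Design strength φR_n = 0.75 × 889.9 = 667 kN.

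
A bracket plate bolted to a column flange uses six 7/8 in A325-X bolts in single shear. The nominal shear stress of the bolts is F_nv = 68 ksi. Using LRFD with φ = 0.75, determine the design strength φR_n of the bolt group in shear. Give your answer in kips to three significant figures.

184 kips

A_b = π × 0.875² / 4 = 0.6013 in².
R_n = F_nv · A_b · n · n_s = 68 × 0.6013 × 6 × 1 = 245.3 kips.
Design strength φR_n = 0.75 × 245.3 = 184 kips.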